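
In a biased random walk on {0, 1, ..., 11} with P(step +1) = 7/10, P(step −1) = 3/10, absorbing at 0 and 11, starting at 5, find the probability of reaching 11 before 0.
P(hit 11 before 0) = (1 − (3/7)^5) / (1 − (3/7)^11) = 487184509/494287399

Let u_k denote P(reach 11 before 0 | start at k). Boundary: u_0 = 0, u_11 = 1. Recurrence: u_k = 7/10·u_{k+1} + 3/10·u_{k-1} for 1 ≤ k ≤ 10. Try u_k = A + B·r^k with r = q/p = (3/10)/(7/10) = 3/7. Substitution satisfies the recurrence; boundary conditions give:
  u_k = (1 − r^k) / (1 − r^N) = (1 − (3/7)^5) / (1 − (3/7)^11) = 487184509/494287399.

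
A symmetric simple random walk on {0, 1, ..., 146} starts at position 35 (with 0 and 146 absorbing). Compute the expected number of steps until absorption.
E[τ | X_0 = 35] = 3885

Let v_k = E[τ | X_0 = k]. Boundary: v_0 = v_146 = 0. Recurrence: v_k = 1 + (v_{k-1} + v_{k+1})/2 for 1 ≤ k ≤ 145. The particular solution to v_k − (v_{k-1} + v_{k+1})/2 = 1 is v_k = −k^2. Adding homogeneous solution A + B k and matching boundaries gives v_k = k (146 − k). Substituting k = 35: v_35 = 35 · 111 = 3885.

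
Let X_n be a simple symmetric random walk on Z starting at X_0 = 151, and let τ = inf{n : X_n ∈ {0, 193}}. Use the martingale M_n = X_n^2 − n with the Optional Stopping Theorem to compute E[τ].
E[τ] = 6342

M_n = X_n^2 − n is a martingale (since E[X_{n+1}^2 | F_n] = X_n^2 + 1). By OST (τ has finite mean in a bounded region), E[M_τ] = E[M_0] = X_0^2 − 0 = 151^2 = 22801. Also E[M_τ] = E[X_τ^2] − E[τ]. The walk exits at 0 or 193, with P(hit 193 first) = 151/193, so E[X_τ^2] = 193^2 · 151/193 + 0 = 29143. Thus E[τ] = E[X_τ^2] − E[M_τ] = 29143 − 22801 = 6342 = 151(193 − 151) = 6342.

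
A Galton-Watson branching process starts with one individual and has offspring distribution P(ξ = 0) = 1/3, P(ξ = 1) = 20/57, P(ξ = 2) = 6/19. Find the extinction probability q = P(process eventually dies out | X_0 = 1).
q = 1

Mean offspring μ = 0·1/3 + 1·20/57 + 2·6/19 = 56/57 ≤ 1. For μ ≤ 1 with offspring not concentrated at 1, the Galton-Watson process goes extinct almost surely, so q = 1.
(Algebraic check: The pgf is f(s) = 1/3 + 20/57·s + 6/19·s². The extinction probability q is the smallest fixed point of f in [0, 1]. Setting s = f(s):
  6/19·s² + (20/57 − 1)·s + 1/3 = 0
  6/19·s² − (1/3 + 6/19)·s + 1/3 = 0
which factors as (s − 1)·(6/19·s − 1/3) = 0, giving roots s = 1 and s = (1/3)/(6/19) = 19/18. Since 19/18 ≥ 1, the smallest root in [0, 1] is s = 1.)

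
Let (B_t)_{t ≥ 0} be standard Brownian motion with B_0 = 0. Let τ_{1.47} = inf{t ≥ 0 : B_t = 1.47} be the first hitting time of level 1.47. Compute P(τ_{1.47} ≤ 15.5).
P(τ_{1.47} ≤ 15.5) = 2(1 − Φ(1.47/√15.5)) = 2(1 − Φ(0.3734)) ≈ 0.7089

By the reflection principle for standard BM, P(τ_b ≤ t) = 2 · P(B_t ≥ b). Since B_t ~ N(0, t), P(B_t ≥ 1.47) = 1 − Φ(1.47/√t) = 1 − Φ(1.47/√15.5) = 1 − Φ(0.3734) ≈ 0.35443. Doubling: P(τ_{1.47} ≤ 15.5) ≈ 2 · 0.35443 = 0.70886 ≈ 0.7089.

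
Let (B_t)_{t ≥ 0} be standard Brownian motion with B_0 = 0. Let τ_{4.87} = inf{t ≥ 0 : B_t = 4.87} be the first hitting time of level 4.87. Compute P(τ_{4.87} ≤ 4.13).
P(τ_{4.87} ≤ 4.13) = 2(1 − Φ(4.87/√4.13)) = 2(1 − Φ(2.3964)) ≈ 0.0166

By the reflection principle for standard BM, P(τ_b ≤ t) = 2 · P(B_t ≥ b). Since B_t ~ N(0, t), P(B_t ≥ 4.87) = 1 − Φ(4.87/√t) = 1 − Φ(4.87/√4.13) = 1 − Φ(2.3964) ≈ 0.00828. Doubling: P(τ_{4.87} ≤ 4.13) ≈ 2 · 0.00828 = 0.01656 ≈ 0.0166.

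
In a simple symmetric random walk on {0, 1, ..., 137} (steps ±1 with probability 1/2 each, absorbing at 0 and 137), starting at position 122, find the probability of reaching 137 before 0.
P(hit 137 before 0) = 122/137

Let u_k = P(hit 137 before 0 | start at k). Then u_0 = 0, u_137 = 1, and u_k = u_{k-1}/2 + u_{k+1}/2 for 1 ≤ k ≤ 136. This harmonic recurrence is solved by u_k = k/137, giving u_122 = 122/137.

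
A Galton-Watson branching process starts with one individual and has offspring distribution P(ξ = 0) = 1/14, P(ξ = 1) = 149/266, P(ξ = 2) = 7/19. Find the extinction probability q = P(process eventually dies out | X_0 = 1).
q = 19/98

The pgf is f(s) = 1/14 + 149/266·s + 7/19·s². The extinction probability q is the smallest fixed point of f in [0, 1]. Setting s = f(s):
  7/19·s² + (149/266 − 1)·s + 1/14 = 0
  7/19·s² − (1/14 + 7/19)·s + 1/14 = 0
which factors as (s − 1)·(7/19·s − 1/14) = 0, giving roots s = 1 and s = (1/14)/(7/19) = 19/98.
Mean offspring μ = 149/266 + 2·7/19 = 345/266 > 1 (supercritical), so q < 1. The extinction probability is the smaller root: q = (1/14)/(7/19) = 19/98.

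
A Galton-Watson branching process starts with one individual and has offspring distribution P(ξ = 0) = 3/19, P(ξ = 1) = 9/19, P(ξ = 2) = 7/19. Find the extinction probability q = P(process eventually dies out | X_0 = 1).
q = 3/7

The pgf is f(s) = 3/19 + 9/19·s + 7/19·s². The extinction probability q is the smallest fixed point of f in [0, 1]. Setting s = f(s):
  7/19·s² + (9/19 − 1)·s + 3/19 = 0
  7/19·s² − (3/19 + 7/19)·s + 3/19 = 0
which factors as (s − 1)·(7/19·s − 3/19) = 0, giving roots s = 1 and s = (3/19)/(7/19) = 3/7.
Mean offspring μ = 9/19 + 2·7/19 = 23/19 > 1 (supercritical), so q < 1. The extinction probability is the smaller root: q = (3/19)/(7/19) = 3/7.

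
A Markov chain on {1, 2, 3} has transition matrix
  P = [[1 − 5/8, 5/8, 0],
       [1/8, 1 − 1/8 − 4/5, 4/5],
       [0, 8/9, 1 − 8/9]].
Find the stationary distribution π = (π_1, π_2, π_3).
π = (2/21, 10/21, 3/7)

This is a birth-death chain on three states, which satisfies detailed balance: π_1 · P_{12} = π_2 · P_{21} and π_2 · P_{23} = π_3 · P_{32}.
From π_1 · 5/8 = π_2 · 1/8: π_2/π_1 = (5/8)/(1/8) = 5.
From π_2 · 4/5 = π_3 · 8/9: π_3/π_2 = (4/5)/(8/9) = 9/10.
Take π_1 proportional to 1; then unnormalized π = (1, 5, 9/2). Normalize by dividing by the sum 21/2:
  π = (2/21, 10/21, 3/7).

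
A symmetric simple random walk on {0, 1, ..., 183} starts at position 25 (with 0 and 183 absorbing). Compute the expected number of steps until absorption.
E[τ | X_0 = 25] = 3950

Let v_k = E[τ | X_0 = k]. Boundary: v_0 = v_183 = 0. Recurrence: v_k = 1 + (v_{k-1} + v_{k+1})/2 for 1 ≤ k ≤ 182. The particular solution to v_k − (v_{k-1} + v_{k+1})/2 = 1 is v_k = −k^2. Adding homogeneous solution A + B k and matching boundaries gives v_k = k (183 − k). Substituting k = 25: v_25 = 25 · 158 = 3950.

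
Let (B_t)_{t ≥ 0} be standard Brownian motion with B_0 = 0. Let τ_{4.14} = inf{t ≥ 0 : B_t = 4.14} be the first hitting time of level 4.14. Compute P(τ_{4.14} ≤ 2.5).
P(τ_{4.14} ≤ 2.5) = 2(1 − Φ(4.14/√2.5)) = 2(1 − Φ(2.6184)) ≈ 0.0088

By the reflection principle for standard BM, P(τ_b ≤ t) = 2 · P(B_t ≥ b). Since B_t ~ N(0, t), P(B_t ≥ 4.14) = 1 − Φ(4.14/√t) = 1 − Φ(4.14/√2.5) = 1 − Φ(2.6184) ≈ 0.00442. Doubling: P(τ_{4.14} ≤ 2.5) ≈ 2 · 0.00442 = 0.00884 ≈ 0.0088.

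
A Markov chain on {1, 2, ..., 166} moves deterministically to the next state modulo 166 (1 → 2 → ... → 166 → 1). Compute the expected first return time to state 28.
E[T_28 | X_0 = 28] = 166

The chain cycles deterministically, so starting at state 28 it returns in exactly 166 steps. Equivalently, the stationary distribution is uniform π_j = 1/166 for every state j, so by Kac's formula E[T_28] = 1/π_28 = 166.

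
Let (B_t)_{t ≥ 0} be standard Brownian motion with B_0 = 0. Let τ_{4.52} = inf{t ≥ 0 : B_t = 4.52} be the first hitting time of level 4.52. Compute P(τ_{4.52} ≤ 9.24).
P(τ_{4.52} ≤ 9.24) = 2(1 − Φ(4.52/√9.24)) = 2(1 − Φ(1.4870)) ≈ 0.1370

By the reflection principle for standard BM, P(τ_b ≤ t) = 2 · P(B_t ≥ b). Since B_t ~ N(0, t), P(B_t ≥ 4.52) = 1 − Φ(4.52/√t) = 1 − Φ(4.52/√9.24) = 1 − Φ(1.4870) ≈ 0.06851. Doubling: P(τ_{4.52} ≤ 9.24) ≈ 2 · 0.06851 = 0.13702 ≈ 0.1370.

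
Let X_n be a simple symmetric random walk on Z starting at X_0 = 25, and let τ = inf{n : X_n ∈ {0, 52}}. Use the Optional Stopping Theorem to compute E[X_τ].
E[X_τ] = 25

X_n is a martingale and τ is a bounded-mean stopping time (indeed τ is finite a.s. with bounded expectation since the walk is in a bounded region). By the OST, E[X_τ] = E[X_0] = 25. Equivalently: E[X_τ] = 52 · P(hit 52 first) + 0 · P(hit 0 first) = 52 · (25/52) = 25.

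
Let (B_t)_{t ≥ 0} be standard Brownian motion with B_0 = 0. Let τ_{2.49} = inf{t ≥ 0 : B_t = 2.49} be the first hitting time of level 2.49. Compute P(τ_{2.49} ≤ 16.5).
P(τ_{2.49} ≤ 16.5) = 2(1 − Φ(2.49/√16.5)) = 2(1 − Φ(0.6130)) ≈ 0.5399

By the reflection principle for standard BM, P(τ_b ≤ t) = 2 · P(B_t ≥ b). Since B_t ~ N(0, t), P(B_t ≥ 2.49) = 1 − Φ(2.49/√t) = 1 − Φ(2.49/√16.5) = 1 − Φ(0.6130) ≈ 0.26994. Doubling: P(τ_{2.49} ≤ 16.5) ≈ 2 · 0.26994 = 0.53988 ≈ 0.5399.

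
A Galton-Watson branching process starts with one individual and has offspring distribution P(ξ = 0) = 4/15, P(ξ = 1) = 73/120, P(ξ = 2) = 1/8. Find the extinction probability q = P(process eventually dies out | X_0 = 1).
q = 1

Mean offspring μ = 0·4/15 + 1·73/120 + 2·1/8 = 103/120 ≤ 1. For μ ≤ 1 with offspring not concentrated at 1, the Galton-Watson process goes extinct almost surely, so q = 1.
(Algebraic check: The pgf is f(s) = 4/15 + 73/120·s + 1/8·s². The extinction probability q is the smallest fixed point of f in [0, 1]. Setting s = f(s):
  1/8·s² + (73/120 − 1)·s + 4/15 = 0
  1/8·s² − (4/15 + 1/8)·s + 4/15 = 0
which factors as (s − 1)·(1/8·s − 4/15) = 0, giving roots s = 1 and s = (4/15)/(1/8) = 32/15. Since 32/15 ≥ 1, the smallest root in [0, 1] is s = 1.)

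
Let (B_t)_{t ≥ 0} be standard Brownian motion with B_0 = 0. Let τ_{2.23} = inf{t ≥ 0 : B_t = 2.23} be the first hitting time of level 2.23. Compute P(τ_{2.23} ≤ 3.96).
P(τ_{2.23} ≤ 3.96) = 2(1 − Φ(2.23/√3.96)) = 2(1 − Φ(1.1206)) ≈ 0.2625

By the reflection principle for standard BM, P(τ_b ≤ t) = 2 · P(B_t ≥ b). Since B_t ~ N(0, t), P(B_t ≥ 2.23) = 1 − Φ(2.23/√t) = 1 − Φ(2.23/√3.96) = 1 − Φ(1.1206) ≈ 0.13123. Doubling: P(τ_{2.23} ≤ 3.96) ≈ 2 · 0.13123 = 0.26246 ≈ 0.2625.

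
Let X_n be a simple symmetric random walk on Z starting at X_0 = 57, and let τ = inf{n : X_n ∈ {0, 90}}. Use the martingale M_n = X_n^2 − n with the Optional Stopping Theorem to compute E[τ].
E[τ] = 1881

M_n = X_n^2 − n is a martingale (since E[X_{n+1}^2 | F_n] = X_n^2 + 1). By OST (τ has finite mean in a bounded region), E[M_τ] = E[M_0] = X_0^2 − 0 = 57^2 = 3249. Also E[M_τ] = E[X_τ^2] − E[τ]. The walk exits at 0 or 90, with P(hit 90 first) = 57/90, so E[X_τ^2] = 90^2 · 57/90 + 0 = 5130. Thus E[τ] = E[X_τ^2] − E[M_τ] = 5130 − 3249 = 1881 = 57(90 − 57) = 1881.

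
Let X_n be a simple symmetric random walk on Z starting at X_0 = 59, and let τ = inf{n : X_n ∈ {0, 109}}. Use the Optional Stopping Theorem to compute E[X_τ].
E[X_τ] = 59

X_n is a martingale and τ is a bounded-mean stopping time (indeed τ is finite a.s. with bounded expectation since the walk is in a bounded region). By the OST, E[X_τ] = E[X_0] = 59. Equivalently: E[X_τ] = 109 · P(hit 109 first) + 0 · P(hit 0 first) = 109 · (59/109) = 59.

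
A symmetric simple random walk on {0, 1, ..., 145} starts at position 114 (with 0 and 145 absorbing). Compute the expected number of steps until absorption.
E[τ | X_0 = 114] = 3534

Let v_k = E[τ | X_0 = k]. Boundary: v_0 = v_145 = 0. Recurrence: v_k = 1 + (v_{k-1} + v_{k+1})/2 for 1 ≤ k ≤ 144. The particular solution to v_k − (v_{k-1} + v_{k+1})/2 = 1 is v_k = −k^2. Adding homogeneous solution A + B k and matching boundaries gives v_k = k (145 − k). Substituting k = 114: v_114 = 114 · 31 = 3534.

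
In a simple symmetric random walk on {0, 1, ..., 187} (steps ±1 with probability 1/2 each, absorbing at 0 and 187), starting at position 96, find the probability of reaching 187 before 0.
P(hit 187 before 0) = 96/187

Let u_k = P(hit 187 before 0 | start at k). Then u_0 = 0, u_187 = 1, and u_k = u_{k-1}/2 + u_{k+1}/2 for 1 ≤ k ≤ 186. This harmonic recurrence is solved by u_k = k/187, giving u_96 = 96/187.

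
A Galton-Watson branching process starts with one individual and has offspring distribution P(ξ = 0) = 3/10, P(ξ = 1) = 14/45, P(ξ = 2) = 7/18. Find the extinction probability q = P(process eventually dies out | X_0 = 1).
q = 27/35

The pgf is f(s) = 3/10 + 14/45·s + 7/18·s². The extinction probability q is the smallest fixed point of f in [0, 1]. Setting s = f(s):
  7/18·s² + (14/45 − 1)·s + 3/10 = 0
  7/18·s² − (3/10 + 7/18)·s + 3/10 = 0
which factors as (s − 1)·(7/18·s − 3/10) = 0, giving roots s = 1 and s = (3/10)/(7/18) = 27/35.
Mean offspring μ = 14/45 + 2·7/18 = 49/45 > 1 (supercritical), so q < 1. The extinction probability is the smaller root: q = (3/10)/(7/18) = 27/35.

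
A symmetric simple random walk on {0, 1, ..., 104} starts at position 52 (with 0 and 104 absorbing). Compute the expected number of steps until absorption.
E[τ | X_0 = 52] = 2704

Let v_k = E[τ | X_0 = k]. Boundary: v_0 = v_104 = 0. Recurrence: v_k = 1 + (v_{k-1} + v_{k+1})/2 for 1 ≤ k ≤ 103. The particular solution to v_k − (v_{k-1} + v_{k+1})/2 = 1 is v_k = −k^2. Adding homogeneous solution A + B k and matching boundaries gives v_k = k (104 − k). Substituting k = 52: v_52 = 52 · 52 = 2704.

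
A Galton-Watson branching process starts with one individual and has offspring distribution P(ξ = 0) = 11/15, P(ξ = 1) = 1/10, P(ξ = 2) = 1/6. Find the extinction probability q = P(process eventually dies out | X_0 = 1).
q = 1

Mean offspring μ = 0·11/15 + 1·1/10 + 2·1/6 = 13/30 ≤ 1. For μ ≤ 1 with offspring not concentrated at 1, the Galton-Watson process goes extinct almost surely, so q = 1.
(Algebraic check: The pgf is f(s) = 11/15 + 1/10·s + 1/6·s². The extinction probability q is the smallest fixed point of f in [0, 1]. Setting s = f(s):
  1/6·s² + (1/10 − 1)·s + 11/15 = 0
  1/6·s² − (11/15 + 1/6)·s + 11/15 = 0
which factors as (s − 1)·(1/6·s − 11/15) = 0, giving roots s = 1 and s = (11/15)/(1/6) = 22/5. Since 22/5 ≥ 1, the smallest root in [0, 1] is s = 1.)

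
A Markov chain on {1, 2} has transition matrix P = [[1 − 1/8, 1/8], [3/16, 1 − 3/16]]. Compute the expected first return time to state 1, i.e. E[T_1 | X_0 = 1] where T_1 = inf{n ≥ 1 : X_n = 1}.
E[T_1 | X_0 = 1] = 1/π_1 = 5/3

For an irreducible recurrent Markov chain with stationary distribution π, E[T_i | X_0 = i] = 1/π_i (Kac's formula). Here π_1 = (3/16)/(1/8 + 3/16) = (3/16)/(5/16) = 3/5, so E[T_1 | X_0 = 1] = 1/π_1 = (1/8 + 3/16)/(3/16) = (5/16)/(3/16) = 5/3.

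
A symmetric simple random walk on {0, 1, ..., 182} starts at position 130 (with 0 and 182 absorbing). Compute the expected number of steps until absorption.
E[τ | X_0 = 130] = 6760

Let v_k = E[τ | X_0 = k]. Boundary: v_0 = v_182 = 0. Recurrence: v_k = 1 + (v_{k-1} + v_{k+1})/2 for 1 ≤ k ≤ 181. The particular solution to v_k − (v_{k-1} + v_{k+1})/2 = 1 is v_k = −k^2. Adding homogeneous solution A + B k and matching boundaries gives v_k = k (182 − k). Substituting k = 130: v_130 = 130 · 52 = 6760.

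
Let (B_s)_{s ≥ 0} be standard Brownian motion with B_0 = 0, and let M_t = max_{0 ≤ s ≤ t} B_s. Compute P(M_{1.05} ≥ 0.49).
P(M_{1.05} ≥ 0.49) = 2·P(B_{1.05} ≥ 0.49) = 2(1 − Φ(0.49/√1.05)) ≈ 0.6325

By the reflection principle for Brownian motion, P(M_t ≥ a) = 2 · P(B_t ≥ a) for a ≥ 0. Since B_t ~ N(0, t), P(B_t ≥ 0.49) = 1 − Φ(0.49/√t) = 1 − Φ(0.49/√1.05) = 1 − Φ(0.4782). So
  P(M_{1.05} ≥ 0.49) = 2(1 − Φ(0.4782)) ≈ 0.6325.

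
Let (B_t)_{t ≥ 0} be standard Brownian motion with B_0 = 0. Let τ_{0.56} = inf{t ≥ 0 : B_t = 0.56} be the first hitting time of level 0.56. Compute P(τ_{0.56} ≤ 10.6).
P(τ_{0.56} ≤ 10.6) = 2(1 − Φ(0.56/√10.6)) = 2(1 − Φ(0.1720)) ≈ 0.8634

By the reflection principle for standard BM, P(τ_b ≤ t) = 2 · P(B_t ≥ b). Since B_t ~ N(0, t), P(B_t ≥ 0.56) = 1 − Φ(0.56/√t) = 1 − Φ(0.56/√10.6) = 1 − Φ(0.1720) ≈ 0.43172. Doubling: P(τ_{0.56} ≤ 10.6) ≈ 2 · 0.43172 = 0.86344 ≈ 0.8634.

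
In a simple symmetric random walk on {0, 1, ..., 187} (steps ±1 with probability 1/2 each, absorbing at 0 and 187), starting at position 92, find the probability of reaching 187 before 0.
P(hit 187 before 0) = 92/187

Let u_k = P(hit 187 before 0 | start at k). Then u_0 = 0, u_187 = 1, and u_k = u_{k-1}/2 + u_{k+1}/2 for 1 ≤ k ≤ 186. This harmonic recurrence is solved by u_k = k/187, giving u_92 = 92/187.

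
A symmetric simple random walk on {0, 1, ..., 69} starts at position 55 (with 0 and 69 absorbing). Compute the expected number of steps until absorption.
E[τ | X_0 = 55] = 770

Let v_k = E[τ | X_0 = k]. Boundary: v_0 = v_69 = 0. Recurrence: v_k = 1 + (v_{k-1} + v_{k+1})/2 for 1 ≤ k ≤ 68. The particular solution to v_k − (v_{k-1} + v_{k+1})/2 = 1 is v_k = −k^2. Adding homogeneous solution A + B k and matching boundaries gives v_k = k (69 − k). Substituting k = 55: v_55 = 55 · 14 = 770.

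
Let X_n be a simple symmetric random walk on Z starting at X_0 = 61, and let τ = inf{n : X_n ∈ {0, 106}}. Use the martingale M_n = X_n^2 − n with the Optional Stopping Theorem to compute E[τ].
E[τ] = 2745

M_n = X_n^2 − n is a martingale (since E[X_{n+1}^2 | F_n] = X_n^2 + 1). By OST (τ has finite mean in a bounded region), E[M_τ] = E[M_0] = X_0^2 − 0 = 61^2 = 3721. Also E[M_τ] = E[X_τ^2] − E[τ]. The walk exits at 0 or 106, with P(hit 106 first) = 61/106, so E[X_τ^2] = 106^2 · 61/106 + 0 = 6466. Thus E[τ] = E[X_τ^2] − E[M_τ] = 6466 − 3721 = 2745 = 61(106 − 61) = 2745.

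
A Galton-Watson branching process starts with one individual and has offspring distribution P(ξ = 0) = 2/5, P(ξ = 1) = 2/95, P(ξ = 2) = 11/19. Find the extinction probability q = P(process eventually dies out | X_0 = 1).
q = 38/55

The pgf is f(s) = 2/5 + 2/95·s + 11/19·s². The extinction probability q is the smallest fixed point of f in [0, 1]. Setting s = f(s):
  11/19·s² + (2/95 − 1)·s + 2/5 = 0
  11/19·s² − (2/5 + 11/19)·s + 2/5 = 0
which factors as (s − 1)·(11/19·s − 2/5) = 0, giving roots s = 1 and s = (2/5)/(11/19) = 38/55.
Mean offspring μ = 2/95 + 2·11/19 = 112/95 > 1 (supercritical), so q < 1. The extinction probability is the smaller root: q = (2/5)/(11/19) = 38/55.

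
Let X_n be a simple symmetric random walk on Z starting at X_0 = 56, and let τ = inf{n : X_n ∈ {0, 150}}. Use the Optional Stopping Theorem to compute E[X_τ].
E[X_τ] = 56

X_n is a martingale and τ is a bounded-mean stopping time (indeed τ is finite a.s. with bounded expectation since the walk is in a bounded region). By the OST, E[X_τ] = E[X_0] = 56. Equivalently: E[X_τ] = 150 · P(hit 150 first) + 0 · P(hit 0 first) = 150 · (56/150) = 56.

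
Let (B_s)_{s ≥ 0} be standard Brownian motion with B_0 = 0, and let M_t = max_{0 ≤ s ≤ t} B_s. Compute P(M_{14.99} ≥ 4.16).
P(M_{14.99} ≥ 4.16) = 2·P(B_{14.99} ≥ 4.16) = 2(1 − Φ(4.16/√14.99)) ≈ 0.2826

By the reflection principle for Brownian motion, P(M_t ≥ a) = 2 · P(B_t ≥ a) for a ≥ 0. Since B_t ~ N(0, t), P(B_t ≥ 4.16) = 1 − Φ(4.16/√t) = 1 − Φ(4.16/√14.99) = 1 − Φ(1.0745). So
  P(M_{14.99} ≥ 4.16) = 2(1 − Φ(1.0745)) ≈ 0.2826.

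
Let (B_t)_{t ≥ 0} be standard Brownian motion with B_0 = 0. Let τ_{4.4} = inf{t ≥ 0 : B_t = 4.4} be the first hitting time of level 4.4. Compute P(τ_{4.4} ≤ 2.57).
P(τ_{4.4} ≤ 2.57) = 2(1 − Φ(4.4/√2.57)) = 2(1 − Φ(2.7446)) ≈ 0.0061

By the reflection principle for standard BM, P(τ_b ≤ t) = 2 · P(B_t ≥ b). Since B_t ~ N(0, t), P(B_t ≥ 4.4) = 1 − Φ(4.4/√t) = 1 − Φ(4.4/√2.57) = 1 − Φ(2.7446) ≈ 0.00303. Doubling: P(τ_{4.4} ≤ 2.57) ≈ 2 · 0.00303 = 0.00606 ≈ 0.0061.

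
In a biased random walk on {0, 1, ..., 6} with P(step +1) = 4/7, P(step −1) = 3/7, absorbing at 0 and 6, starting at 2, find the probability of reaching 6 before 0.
P(hit 6 before 0) = (1 − (3/4)^2) / (1 − (3/4)^6) = 256/481

Let u_k denote P(reach 6 before 0 | start at k). Boundary: u_0 = 0, u_6 = 1. Recurrence: u_k = 4/7·u_{k+1} + 3/7·u_{k-1} for 1 ≤ k ≤ 5. Try u_k = A + B·r^k with r = q/p = (3/7)/(4/7) = 3/4. Substitution satisfies the recurrence; boundary conditions give:
  u_k = (1 − r^k) / (1 − r^N) = (1 − (3/4)^2) / (1 − (3/4)^6) = 256/481.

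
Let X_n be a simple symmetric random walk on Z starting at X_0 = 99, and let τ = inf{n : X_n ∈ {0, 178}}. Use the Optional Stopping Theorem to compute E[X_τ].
E[X_τ] = 99

X_n is a martingale and τ is a bounded-mean stopping time (indeed τ is finite a.s. with bounded expectation since the walk is in a bounded region). By the OST, E[X_τ] = E[X_0] = 99. Equivalently: E[X_τ] = 178 · P(hit 178 first) + 0 · P(hit 0 first) = 178 · (99/178) = 99.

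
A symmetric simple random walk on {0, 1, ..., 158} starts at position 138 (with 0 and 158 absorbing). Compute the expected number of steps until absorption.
E[τ | X_0 = 138] = 2760

Let v_k = E[τ | X_0 = k]. Boundary: v_0 = v_158 = 0. Recurrence: v_k = 1 + (v_{k-1} + v_{k+1})/2 for 1 ≤ k ≤ 157. The particular solution to v_k − (v_{k-1} + v_{k+1})/2 = 1 is v_k = −k^2. Adding homogeneous solution A + B k and matching boundaries gives v_k = k (158 − k). Substituting k = 138: v_138 = 138 · 20 = 2760.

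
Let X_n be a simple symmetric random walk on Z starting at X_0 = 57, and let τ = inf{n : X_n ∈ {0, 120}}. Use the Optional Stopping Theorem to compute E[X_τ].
E[X_τ] = 57

X_n is a martingale and τ is a bounded-mean stopping time (indeed τ is finite a.s. with bounded expectation since the walk is in a bounded region). By the OST, E[X_τ] = E[X_0] = 57. Equivalently: E[X_τ] = 120 · P(hit 120 first) + 0 · P(hit 0 first) = 120 · (57/120) = 57.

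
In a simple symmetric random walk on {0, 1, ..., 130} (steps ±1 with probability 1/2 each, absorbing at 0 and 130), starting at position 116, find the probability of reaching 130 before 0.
P(hit 130 before 0) = 116/130 = 58/65

Let u_k = P(hit 130 before 0 | start at k). Then u_0 = 0, u_130 = 1, and u_k = u_{k-1}/2 + u_{k+1}/2 for 1 ≤ k ≤ 129. This harmonic recurrence is solved by u_k = k/130, giving u_116 = 116/130 = 58/65.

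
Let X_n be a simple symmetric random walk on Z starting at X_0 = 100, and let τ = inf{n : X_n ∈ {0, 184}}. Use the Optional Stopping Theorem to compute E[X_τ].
E[X_τ] = 100

X_n is a martingale and τ is a bounded-mean stopping time (indeed τ is finite a.s. with bounded expectation since the walk is in a bounded region). By the OST, E[X_τ] = E[X_0] = 100. Equivalently: E[X_τ] = 184 · P(hit 184 first) + 0 · P(hit 0 first) = 184 · (100/184) = 100.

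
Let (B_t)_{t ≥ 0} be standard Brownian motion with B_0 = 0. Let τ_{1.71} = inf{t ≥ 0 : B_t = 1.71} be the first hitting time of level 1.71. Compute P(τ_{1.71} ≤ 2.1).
P(τ_{1.71} ≤ 2.1) = 2(1 − Φ(1.71/√2.1)) = 2(1 − Φ(1.1800)) ≈ 0.2380

By the reflection principle for standard BM, P(τ_b ≤ t) = 2 · P(B_t ≥ b). Since B_t ~ N(0, t), P(B_t ≥ 1.71) = 1 − Φ(1.71/√t) = 1 − Φ(1.71/√2.1) = 1 − Φ(1.1800) ≈ 0.11900. Doubling: P(τ_{1.71} ≤ 2.1) ≈ 2 · 0.11900 = 0.23800 ≈ 0.2380.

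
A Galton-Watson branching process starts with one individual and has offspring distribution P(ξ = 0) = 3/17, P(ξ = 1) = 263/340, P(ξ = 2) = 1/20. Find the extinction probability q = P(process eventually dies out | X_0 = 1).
q = 1

Mean offspring μ = 0·3/17 + 1·263/340 + 2·1/20 = 297/340 ≤ 1. For μ ≤ 1 with offspring not concentrated at 1, the Galton-Watson process goes extinct almost surely, so q = 1.
(Algebraic check: The pgf is f(s) = 3/17 + 263/340·s + 1/20·s². The extinction probability q is the smallest fixed point of f in [0, 1]. Setting s = f(s):
  1/20·s² + (263/340 − 1)·s + 3/17 = 0
  1/20·s² − (3/17 + 1/20)·s + 3/17 = 0
which factors as (s − 1)·(1/20·s − 3/17) = 0, giving roots s = 1 and s = (3/17)/(1/20) = 60/17. Since 60/17 ≥ 1, the smallest root in [0, 1] is s = 1.)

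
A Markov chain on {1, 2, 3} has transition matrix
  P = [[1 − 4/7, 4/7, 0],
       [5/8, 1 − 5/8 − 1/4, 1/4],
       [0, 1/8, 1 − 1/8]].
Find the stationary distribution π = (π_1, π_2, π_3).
π = (35/131, 32/131, 64/131)

This is a birth-death chain on three states, which satisfies detailed balance: π_1 · P_{12} = π_2 · P_{21} and π_2 · P_{23} = π_3 · P_{32}.
From π_1 · 4/7 = π_2 · 5/8: π_2/π_1 = (4/7)/(5/8) = 32/35.
From π_2 · 1/4 = π_3 · 1/8: π_3/π_2 = (1/4)/(1/8) = 2.
Take π_1 proportional to 1; then unnormalized π = (1, 32/35, 64/35). Normalize by dividing by the sum 131/35:
  π = (35/131, 32/131, 64/131).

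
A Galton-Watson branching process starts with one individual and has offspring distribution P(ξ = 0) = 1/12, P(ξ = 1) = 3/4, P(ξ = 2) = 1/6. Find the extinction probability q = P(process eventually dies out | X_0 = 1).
q = 1/2

The pgf is f(s) = 1/12 + 3/4·s + 1/6·s². The extinction probability q is the smallest fixed point of f in [0, 1]. Setting s = f(s):
  1/6·s² + (3/4 − 1)·s + 1/12 = 0
  1/6·s² − (1/12 + 1/6)·s + 1/12 = 0
which factors as (s − 1)·(1/6·s − 1/12) = 0, giving roots s = 1 and s = (1/12)/(1/6) = 1/2.
Mean offspring μ = 3/4 + 2·1/6 = 13/12 > 1 (supercritical), so q < 1. The extinction probability is the smaller root: q = (1/12)/(1/6) = 1/2.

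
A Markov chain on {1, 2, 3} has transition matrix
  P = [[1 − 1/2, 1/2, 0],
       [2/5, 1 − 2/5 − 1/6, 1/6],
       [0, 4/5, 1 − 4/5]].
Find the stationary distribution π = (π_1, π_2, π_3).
π = (96/241, 120/241, 25/241)

This is a birth-death chain on three states, which satisfies detailed balance: π_1 · P_{12} = π_2 · P_{21} and π_2 · P_{23} = π_3 · P_{32}.
From π_1 · 1/2 = π_2 · 2/5: π_2/π_1 = (1/2)/(2/5) = 5/4.
From π_2 · 1/6 = π_3 · 4/5: π_3/π_2 = (1/6)/(4/5) = 5/24.
Take π_1 proportional to 1; then unnormalized π = (1, 5/4, 25/96). Normalize by dividing by the sum 241/96:
  π = (96/241, 120/241, 25/241).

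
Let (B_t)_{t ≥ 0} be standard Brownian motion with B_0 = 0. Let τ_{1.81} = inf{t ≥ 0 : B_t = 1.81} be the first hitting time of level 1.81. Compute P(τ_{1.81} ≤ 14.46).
P(τ_{1.81} ≤ 14.46) = 2(1 − Φ(1.81/√14.46)) = 2(1 − Φ(0.4760)) ≈ 0.6341

By the reflection principle for standard BM, P(τ_b ≤ t) = 2 · P(B_t ≥ b). Since B_t ~ N(0, t), P(B_t ≥ 1.81) = 1 − Φ(1.81/√t) = 1 − Φ(1.81/√14.46) = 1 − Φ(0.4760) ≈ 0.31704. Doubling: P(τ_{1.81} ≤ 14.46) ≈ 2 · 0.31704 = 0.63408 ≈ 0.6341.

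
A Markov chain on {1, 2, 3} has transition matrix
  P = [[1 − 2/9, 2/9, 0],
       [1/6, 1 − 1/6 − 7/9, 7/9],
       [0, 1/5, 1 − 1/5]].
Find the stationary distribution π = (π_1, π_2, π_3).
π = (27/203, 36/203, 20/29)

This is a birth-death chain on three states, which satisfies detailed balance: π_1 · P_{12} = π_2 · P_{21} and π_2 · P_{23} = π_3 · P_{32}.
From π_1 · 2/9 = π_2 · 1/6: π_2/π_1 = (2/9)/(1/6) = 4/3.
From π_2 · 7/9 = π_3 · 1/5: π_3/π_2 = (7/9)/(1/5) = 35/9.
Take π_1 proportional to 1; then unnormalized π = (1, 4/3, 140/27). Normalize by dividing by the sum 203/27:
  π = (27/203, 36/203, 20/29).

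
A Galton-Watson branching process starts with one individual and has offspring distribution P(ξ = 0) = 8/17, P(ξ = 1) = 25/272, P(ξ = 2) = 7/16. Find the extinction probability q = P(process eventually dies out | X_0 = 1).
q = 1

Mean offspring μ = 0·8/17 + 1·25/272 + 2·7/16 = 263/272 ≤ 1. For μ ≤ 1 with offspring not concentrated at 1, the Galton-Watson process goes extinct almost surely, so q = 1.
(Algebraic check: The pgf is f(s) = 8/17 + 25/272·s + 7/16·s². The extinction probability q is the smallest fixed point of f in [0, 1]. Setting s = f(s):
  7/16·s² + (25/272 − 1)·s + 8/17 = 0
  7/16·s² − (8/17 + 7/16)·s + 8/17 = 0
which factors as (s − 1)·(7/16·s − 8/17) = 0, giving roots s = 1 and s = (8/17)/(7/16) = 128/119. Since 128/119 ≥ 1, the smallest root in [0, 1] is s = 1.)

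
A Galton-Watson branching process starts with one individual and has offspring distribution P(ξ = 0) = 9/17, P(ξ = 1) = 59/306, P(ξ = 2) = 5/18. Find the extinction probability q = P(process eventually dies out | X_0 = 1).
q = 1

Mean offspring μ = 0·9/17 + 1·59/306 + 2·5/18 = 229/306 ≤ 1. For μ ≤ 1 with offspring not concentrated at 1, the Galton-Watson process goes extinct almost surely, so q = 1.
(Algebraic check: The pgf is f(s) = 9/17 + 59/306·s + 5/18·s². The extinction probability q is the smallest fixed point of f in [0, 1]. Setting s = f(s):
  5/18·s² + (59/306 − 1)·s + 9/17 = 0
  5/18·s² − (9/17 + 5/18)·s + 9/17 = 0
which factors as (s − 1)·(5/18·s − 9/17) = 0, giving roots s = 1 and s = (9/17)/(5/18) = 162/85. Since 162/85 ≥ 1, the smallest root in [0, 1] is s = 1.)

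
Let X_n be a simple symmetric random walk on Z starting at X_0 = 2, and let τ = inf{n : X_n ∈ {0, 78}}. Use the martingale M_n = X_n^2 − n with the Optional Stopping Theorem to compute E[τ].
E[τ] = 152

M_n = X_n^2 − n is a martingale (since E[X_{n+1}^2 | F_n] = X_n^2 + 1). By OST (τ has finite mean in a bounded region), E[M_τ] = E[M_0] = X_0^2 − 0 = 2^2 = 4. Also E[M_τ] = E[X_τ^2] − E[τ]. The walk exits at 0 or 78, with P(hit 78 first) = 2/78, so E[X_τ^2] = 78^2 · 2/78 + 0 = 156. Thus E[τ] = E[X_τ^2] − E[M_τ] = 156 − 4 = 152 = 2(78 − 2) = 152.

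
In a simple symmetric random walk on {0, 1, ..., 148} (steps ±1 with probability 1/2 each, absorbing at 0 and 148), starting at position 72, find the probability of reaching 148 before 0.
P(hit 148 before 0) = 72/148 = 18/37

Let u_k = P(hit 148 before 0 | start at k). Then u_0 = 0, u_148 = 1, and u_k = u_{k-1}/2 + u_{k+1}/2 for 1 ≤ k ≤ 147. This harmonic recurrence is solved by u_k = k/148, giving u_72 = 72/148 = 18/37.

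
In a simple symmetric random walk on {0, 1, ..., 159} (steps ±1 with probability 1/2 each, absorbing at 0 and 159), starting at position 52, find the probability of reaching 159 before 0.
P(hit 159 before 0) = 52/159

Let u_k = P(hit 159 before 0 | start at k). Then u_0 = 0, u_159 = 1, and u_k = u_{k-1}/2 + u_{k+1}/2 for 1 ≤ k ≤ 158. This harmonic recurrence is solved by u_k = k/159, giving u_52 = 52/159.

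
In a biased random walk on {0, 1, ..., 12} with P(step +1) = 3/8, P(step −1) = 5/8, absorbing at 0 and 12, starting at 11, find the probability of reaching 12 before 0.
P(hit 12 before 0) = (1 − (5/3)^11) / (1 − (5/3)^12) = 72976467/121804592

Let u_k denote P(reach 12 before 0 | start at k). Boundary: u_0 = 0, u_12 = 1. Recurrence: u_k = 3/8·u_{k+1} + 5/8·u_{k-1} for 1 ≤ k ≤ 11. Try u_k = A + B·r^k with r = q/p = (5/8)/(3/8) = 5/3. Substitution satisfies the recurrence; boundary conditions give:
  u_k = (1 − r^k) / (1 − r^N) = (1 − (5/3)^11) / (1 − (5/3)^12) = 72976467/121804592.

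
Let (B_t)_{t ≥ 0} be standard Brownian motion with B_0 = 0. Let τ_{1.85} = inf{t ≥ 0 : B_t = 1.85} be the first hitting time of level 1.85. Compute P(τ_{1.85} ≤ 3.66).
P(τ_{1.85} ≤ 3.66) = 2(1 − Φ(1.85/√3.66)) = 2(1 − Φ(0.9670)) ≈ 0.3335

By the reflection principle for standard BM, P(τ_b ≤ t) = 2 · P(B_t ≥ b). Since B_t ~ N(0, t), P(B_t ≥ 1.85) = 1 − Φ(1.85/√t) = 1 − Φ(1.85/√3.66) = 1 − Φ(0.9670) ≈ 0.16677. Doubling: P(τ_{1.85} ≤ 3.66) ≈ 2 · 0.16677 = 0.33354 ≈ 0.3335.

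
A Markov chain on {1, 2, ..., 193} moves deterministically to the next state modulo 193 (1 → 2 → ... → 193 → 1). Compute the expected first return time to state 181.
E[T_181 | X_0 = 181] = 193

The chain cycles deterministically, so starting at state 181 it returns in exactly 193 steps. Equivalently, the stationary distribution is uniform π_j = 1/193 for every state j, so by Kac's formula E[T_181] = 1/π_181 = 193.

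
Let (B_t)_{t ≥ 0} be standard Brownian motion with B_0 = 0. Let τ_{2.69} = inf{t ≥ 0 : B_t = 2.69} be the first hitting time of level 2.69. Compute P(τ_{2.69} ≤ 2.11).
P(τ_{2.69} ≤ 2.11) = 2(1 − Φ(2.69/√2.11)) = 2(1 − Φ(1.8519)) ≈ 0.0640

By the reflection principle for standard BM, P(τ_b ≤ t) = 2 · P(B_t ≥ b). Since B_t ~ N(0, t), P(B_t ≥ 2.69) = 1 − Φ(2.69/√t) = 1 − Φ(2.69/√2.11) = 1 − Φ(1.8519) ≈ 0.03202. Doubling: P(τ_{2.69} ≤ 2.11) ≈ 2 · 0.03202 = 0.06404 ≈ 0.0640.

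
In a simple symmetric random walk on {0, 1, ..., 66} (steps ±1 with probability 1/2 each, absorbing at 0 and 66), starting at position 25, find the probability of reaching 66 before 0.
P(hit 66 before 0) = 25/66

Let u_k = P(hit 66 before 0 | start at k). Then u_0 = 0, u_66 = 1, and u_k = u_{k-1}/2 + u_{k+1}/2 for 1 ≤ k ≤ 65. This harmonic recurrence is solved by u_k = k/66, giving u_25 = 25/66.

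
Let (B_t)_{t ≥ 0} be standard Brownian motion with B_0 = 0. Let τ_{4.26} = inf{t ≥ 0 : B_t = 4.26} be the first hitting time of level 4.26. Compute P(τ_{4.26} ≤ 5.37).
P(τ_{4.26} ≤ 5.37) = 2(1 − Φ(4.26/√5.37)) = 2(1 − Φ(1.8383)) ≈ 0.0660

By the reflection principle for standard BM, P(τ_b ≤ t) = 2 · P(B_t ≥ b). Since B_t ~ N(0, t), P(B_t ≥ 4.26) = 1 − Φ(4.26/√t) = 1 − Φ(4.26/√5.37) = 1 − Φ(1.8383) ≈ 0.03301. Doubling: P(τ_{4.26} ≤ 5.37) ≈ 2 · 0.03301 = 0.06602 ≈ 0.0660.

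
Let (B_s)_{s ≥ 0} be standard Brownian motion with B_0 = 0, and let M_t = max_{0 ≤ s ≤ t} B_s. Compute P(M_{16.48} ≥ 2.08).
P(M_{16.48} ≥ 2.08) = 2·P(B_{16.48} ≥ 2.08) = 2(1 − Φ(2.08/√16.48)) ≈ 0.6084

By the reflection principle for Brownian motion, P(M_t ≥ a) = 2 · P(B_t ≥ a) for a ≥ 0. Since B_t ~ N(0, t), P(B_t ≥ 2.08) = 1 − Φ(2.08/√t) = 1 − Φ(2.08/√16.48) = 1 − Φ(0.5124). So
  P(M_{16.48} ≥ 2.08) = 2(1 − Φ(0.5124)) ≈ 0.6084.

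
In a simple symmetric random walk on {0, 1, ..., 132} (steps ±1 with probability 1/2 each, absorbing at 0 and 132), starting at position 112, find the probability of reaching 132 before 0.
P(hit 132 before 0) = 112/132 = 28/33

Let u_k = P(hit 132 before 0 | start at k). Then u_0 = 0, u_132 = 1, and u_k = u_{k-1}/2 + u_{k+1}/2 for 1 ≤ k ≤ 131. This harmonic recurrence is solved by u_k = k/132, giving u_112 = 112/132 = 28/33.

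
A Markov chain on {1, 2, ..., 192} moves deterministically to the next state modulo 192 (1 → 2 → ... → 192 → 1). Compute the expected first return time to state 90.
E[T_90 | X_0 = 90] = 192

The chain cycles deterministically, so starting at state 90 it returns in exactly 192 steps. Equivalently, the stationary distribution is uniform π_j = 1/192 for every state j, so by Kac's formula E[T_90] = 1/π_90 = 192.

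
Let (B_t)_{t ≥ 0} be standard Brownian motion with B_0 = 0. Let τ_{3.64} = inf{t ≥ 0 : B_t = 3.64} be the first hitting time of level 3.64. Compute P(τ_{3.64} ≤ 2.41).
P(τ_{3.64} ≤ 2.41) = 2(1 − Φ(3.64/√2.41)) = 2(1 − Φ(2.3447)) ≈ 0.0190

By the reflection principle for standard BM, P(τ_b ≤ t) = 2 · P(B_t ≥ b). Since B_t ~ N(0, t), P(B_t ≥ 3.64) = 1 − Φ(3.64/√t) = 1 − Φ(3.64/√2.41) = 1 − Φ(2.3447) ≈ 0.00952. Doubling: P(τ_{3.64} ≤ 2.41) ≈ 2 · 0.00952 = 0.01904 ≈ 0.0190.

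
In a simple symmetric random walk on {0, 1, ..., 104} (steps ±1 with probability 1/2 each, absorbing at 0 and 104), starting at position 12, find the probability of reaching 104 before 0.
P(hit 104 before 0) = 12/104 = 3/26

Let u_k = P(hit 104 before 0 | start at k). Then u_0 = 0, u_104 = 1, and u_k = u_{k-1}/2 + u_{k+1}/2 for 1 ≤ k ≤ 103. This harmonic recurrence is solved by u_k = k/104, giving u_12 = 12/104 = 3/26.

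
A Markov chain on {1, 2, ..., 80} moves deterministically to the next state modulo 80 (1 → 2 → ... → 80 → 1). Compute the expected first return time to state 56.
E[T_56 | X_0 = 56] = 80

The chain cycles deterministically, so starting at state 56 it returns in exactly 80 steps. Equivalently, the stationary distribution is uniform π_j = 1/80 for every state j, so by Kac's formula E[T_56] = 1/π_56 = 80.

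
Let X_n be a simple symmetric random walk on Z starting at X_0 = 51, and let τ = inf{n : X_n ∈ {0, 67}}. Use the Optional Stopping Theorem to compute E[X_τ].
E[X_τ] = 51

X_n is a martingale and τ is a bounded-mean stopping time (indeed τ is finite a.s. with bounded expectation since the walk is in a bounded region). By the OST, E[X_τ] = E[X_0] = 51. Equivalently: E[X_τ] = 67 · P(hit 67 first) + 0 · P(hit 0 first) = 67 · (51/67) = 51.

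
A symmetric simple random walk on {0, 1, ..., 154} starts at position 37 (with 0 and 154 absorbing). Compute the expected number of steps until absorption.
E[τ | X_0 = 37] = 4329

Let v_k = E[τ | X_0 = k]. Boundary: v_0 = v_154 = 0. Recurrence: v_k = 1 + (v_{k-1} + v_{k+1})/2 for 1 ≤ k ≤ 153. The particular solution to v_k − (v_{k-1} + v_{k+1})/2 = 1 is v_k = −k^2. Adding homogeneous solution A + B k and matching boundaries gives v_k = k (154 − k). Substituting k = 37: v_37 = 37 · 117 = 4329.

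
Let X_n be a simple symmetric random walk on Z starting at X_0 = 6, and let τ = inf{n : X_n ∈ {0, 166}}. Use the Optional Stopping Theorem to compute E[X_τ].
E[X_τ] = 6

X_n is a martingale and τ is a bounded-mean stopping time (indeed τ is finite a.s. with bounded expectation since the walk is in a bounded region). By the OST, E[X_τ] = E[X_0] = 6. Equivalently: E[X_τ] = 166 · P(hit 166 first) + 0 · P(hit 0 first) = 166 · (6/166) = 6.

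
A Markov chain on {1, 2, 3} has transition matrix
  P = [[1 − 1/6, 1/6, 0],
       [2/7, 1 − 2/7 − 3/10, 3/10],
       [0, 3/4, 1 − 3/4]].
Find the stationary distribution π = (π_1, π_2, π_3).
π = (60/109, 35/109, 14/109)

This is a birth-death chain on three states, which satisfies detailed balance: π_1 · P_{12} = π_2 · P_{21} and π_2 · P_{23} = π_3 · P_{32}.
From π_1 · 1/6 = π_2 · 2/7: π_2/π_1 = (1/6)/(2/7) = 7/12.
From π_2 · 3/10 = π_3 · 3/4: π_3/π_2 = (3/10)/(3/4) = 2/5.
Take π_1 proportional to 1; then unnormalized π = (1, 7/12, 7/30). Normalize by dividing by the sum 109/60:
  π = (60/109, 35/109, 14/109).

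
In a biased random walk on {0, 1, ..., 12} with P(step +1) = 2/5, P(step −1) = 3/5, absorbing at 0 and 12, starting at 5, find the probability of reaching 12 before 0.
P(hit 12 before 0) = (1 − (3/2)^5) / (1 − (3/2)^12) = 27008/527345

Let u_k denote P(reach 12 before 0 | start at k). Boundary: u_0 = 0, u_12 = 1. Recurrence: u_k = 2/5·u_{k+1} + 3/5·u_{k-1} for 1 ≤ k ≤ 11. Try u_k = A + B·r^k with r = q/p = (3/5)/(2/5) = 3/2. Substitution satisfies the recurrence; boundary conditions give:
  u_k = (1 − r^k) / (1 − r^N) = (1 − (3/2)^5) / (1 − (3/2)^12) = 27008/527345.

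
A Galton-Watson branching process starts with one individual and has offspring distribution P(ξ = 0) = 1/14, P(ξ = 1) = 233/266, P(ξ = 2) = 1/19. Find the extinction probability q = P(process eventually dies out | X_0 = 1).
q = 1

Mean offspring μ = 0·1/14 + 1·233/266 + 2·1/19 = 261/266 ≤ 1. For μ ≤ 1 with offspring not concentrated at 1, the Galton-Watson process goes extinct almost surely, so q = 1.
(Algebraic check: The pgf is f(s) = 1/14 + 233/266·s + 1/19·s². The extinction probability q is the smallest fixed point of f in [0, 1]. Setting s = f(s):
  1/19·s² + (233/266 − 1)·s + 1/14 = 0
  1/19·s² − (1/14 + 1/19)·s + 1/14 = 0
which factors as (s − 1)·(1/19·s − 1/14) = 0, giving roots s = 1 and s = (1/14)/(1/19) = 19/14. Since 19/14 ≥ 1, the smallest root in [0, 1] is s = 1.)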